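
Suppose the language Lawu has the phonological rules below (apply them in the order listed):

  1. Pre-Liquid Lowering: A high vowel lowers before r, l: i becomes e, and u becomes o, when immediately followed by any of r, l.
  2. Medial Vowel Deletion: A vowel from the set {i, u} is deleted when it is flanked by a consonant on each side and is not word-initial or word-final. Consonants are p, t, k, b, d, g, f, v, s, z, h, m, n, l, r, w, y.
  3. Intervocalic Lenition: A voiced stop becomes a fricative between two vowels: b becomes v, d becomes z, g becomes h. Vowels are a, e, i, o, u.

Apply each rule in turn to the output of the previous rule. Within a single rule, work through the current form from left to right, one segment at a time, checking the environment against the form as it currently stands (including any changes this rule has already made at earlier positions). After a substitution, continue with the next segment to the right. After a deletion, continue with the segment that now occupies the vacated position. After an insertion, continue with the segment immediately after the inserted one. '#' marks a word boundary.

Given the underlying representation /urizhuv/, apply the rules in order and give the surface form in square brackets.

1 Pre-Liquid Lowering: [urizhuv] → [orizhuv]
2 Medial Vowel Deletion: [orizhuv] → [orzhv]
3 Intervocalic Lenition: no change — [orzhv]

[orzhv]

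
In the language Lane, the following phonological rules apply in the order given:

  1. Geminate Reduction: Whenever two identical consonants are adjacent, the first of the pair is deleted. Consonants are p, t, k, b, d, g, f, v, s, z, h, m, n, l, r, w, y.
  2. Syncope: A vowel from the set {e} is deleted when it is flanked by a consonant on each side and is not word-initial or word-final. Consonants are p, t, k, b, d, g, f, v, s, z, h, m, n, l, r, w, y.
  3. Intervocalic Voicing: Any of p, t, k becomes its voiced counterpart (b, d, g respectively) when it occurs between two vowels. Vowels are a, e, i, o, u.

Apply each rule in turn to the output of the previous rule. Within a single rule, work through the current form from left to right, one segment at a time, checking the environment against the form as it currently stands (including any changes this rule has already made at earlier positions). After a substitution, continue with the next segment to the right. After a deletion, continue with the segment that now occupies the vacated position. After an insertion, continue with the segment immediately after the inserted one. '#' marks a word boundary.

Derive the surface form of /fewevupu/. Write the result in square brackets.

[fwvubu]

1 Geminate Reduction: no change — [fewevupu]
2 Syncope: [fewevupu] → [fwvupu]
3 Intervocalic Voicing: [fwvupu] → [fwvubu]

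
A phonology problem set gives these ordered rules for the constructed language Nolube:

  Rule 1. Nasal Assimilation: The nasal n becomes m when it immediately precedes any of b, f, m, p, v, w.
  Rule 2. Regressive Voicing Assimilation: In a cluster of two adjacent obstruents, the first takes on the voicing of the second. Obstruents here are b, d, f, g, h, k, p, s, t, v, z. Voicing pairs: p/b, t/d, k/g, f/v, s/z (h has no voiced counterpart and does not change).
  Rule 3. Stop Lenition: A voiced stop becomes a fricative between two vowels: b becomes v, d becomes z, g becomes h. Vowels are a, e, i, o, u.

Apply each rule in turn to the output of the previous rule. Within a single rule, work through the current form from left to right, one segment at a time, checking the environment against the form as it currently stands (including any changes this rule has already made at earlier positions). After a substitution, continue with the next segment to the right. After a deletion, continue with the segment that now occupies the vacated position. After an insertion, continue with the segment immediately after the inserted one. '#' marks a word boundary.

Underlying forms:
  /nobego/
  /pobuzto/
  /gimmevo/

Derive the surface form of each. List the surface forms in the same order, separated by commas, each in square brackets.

[noveho], [povusto], [gimmevo]

/nobego/:
  Rule 1 Nasal Assimilation: no change — [nobego]
  Rule 2 Regressive Voicing Assimilation: no change — [nobego]
  Rule 3 Stop Lenition: [nobego] → [noveho]
/pobuzto/:
  Rule 1 Nasal Assimilation: no change — [pobuzto]
  Rule 2 Regressive Voicing Assimilation: [pobuzto] → [pobusto]
  Rule 3 Stop Lenition: [pobusto] → [povusto]
/gimmevo/:
  Rule 1 Nasal Assimilation: no change — [gimmevo]
  Rule 2 Regressive Voicing Assimilation: no change — [gimmevo]
  Rule 3 Stop Lenition: no change — [gimmevo]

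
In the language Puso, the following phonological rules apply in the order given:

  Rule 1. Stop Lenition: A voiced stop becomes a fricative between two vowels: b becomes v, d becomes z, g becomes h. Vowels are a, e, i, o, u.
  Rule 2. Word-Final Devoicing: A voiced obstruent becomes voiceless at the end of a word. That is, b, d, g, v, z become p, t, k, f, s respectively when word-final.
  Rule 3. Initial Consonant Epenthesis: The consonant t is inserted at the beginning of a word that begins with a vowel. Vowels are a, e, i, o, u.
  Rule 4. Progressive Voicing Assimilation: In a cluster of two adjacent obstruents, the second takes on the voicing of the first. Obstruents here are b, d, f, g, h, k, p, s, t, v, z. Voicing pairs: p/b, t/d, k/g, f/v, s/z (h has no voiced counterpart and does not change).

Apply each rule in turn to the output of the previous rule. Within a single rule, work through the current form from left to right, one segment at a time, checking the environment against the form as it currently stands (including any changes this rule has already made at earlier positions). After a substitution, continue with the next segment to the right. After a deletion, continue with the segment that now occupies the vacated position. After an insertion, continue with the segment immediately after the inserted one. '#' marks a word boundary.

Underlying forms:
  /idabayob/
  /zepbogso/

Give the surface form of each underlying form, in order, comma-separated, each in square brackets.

[tizavayop], [zeppogzo]

/idabayob/:
  Rule 1 Stop Lenition: [idabayob] → [izavayob]
  Rule 2 Word-Final Devoicing: [izavayob] → [izavayop]
  Rule 3 Initial Consonant Epenthesis: [izavayop] → [tizavayop]
  Rule 4 Progressive Voicing Assimilation: no change — [tizavayop]
/zepbogso/:
  Rule 1 Stop Lenition: no change — [zepbogso]
  Rule 2 Word-Final Devoicing: no change — [zepbogso]
  Rule 3 Initial Consonant Epenthesis: no change — [zepbogso]
  Rule 4 Progressive Voicing Assimilation: [zepbogso] → [zeppogzo]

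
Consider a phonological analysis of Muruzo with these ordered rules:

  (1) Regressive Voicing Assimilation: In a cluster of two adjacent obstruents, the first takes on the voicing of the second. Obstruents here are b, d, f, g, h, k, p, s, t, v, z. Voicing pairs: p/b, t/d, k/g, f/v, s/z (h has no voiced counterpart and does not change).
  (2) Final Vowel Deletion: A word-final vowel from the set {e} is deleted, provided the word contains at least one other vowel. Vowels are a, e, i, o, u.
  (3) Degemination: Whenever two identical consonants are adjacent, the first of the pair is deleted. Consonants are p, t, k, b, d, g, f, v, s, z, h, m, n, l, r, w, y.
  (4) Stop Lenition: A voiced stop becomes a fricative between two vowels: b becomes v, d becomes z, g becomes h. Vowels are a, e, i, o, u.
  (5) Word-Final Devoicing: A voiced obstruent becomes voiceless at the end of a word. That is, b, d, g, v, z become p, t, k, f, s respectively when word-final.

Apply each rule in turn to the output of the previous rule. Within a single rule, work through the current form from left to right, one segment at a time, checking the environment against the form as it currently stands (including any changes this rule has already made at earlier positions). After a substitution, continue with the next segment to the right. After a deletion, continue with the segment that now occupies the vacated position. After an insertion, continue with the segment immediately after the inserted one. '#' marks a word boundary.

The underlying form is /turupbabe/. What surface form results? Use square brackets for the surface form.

[turuvap]

(1) Regressive Voicing Assimilation: [turupbabe] → [turubbabe]
(2) Final Vowel Deletion: [turubbabe] → [turubbab]
(3) Degemination: [turubbab] → [turubab]
(4) Stop Lenition: [turubab] → [turuvab]
(5) Word-Final Devoicing: [turuvab] → [turuvap]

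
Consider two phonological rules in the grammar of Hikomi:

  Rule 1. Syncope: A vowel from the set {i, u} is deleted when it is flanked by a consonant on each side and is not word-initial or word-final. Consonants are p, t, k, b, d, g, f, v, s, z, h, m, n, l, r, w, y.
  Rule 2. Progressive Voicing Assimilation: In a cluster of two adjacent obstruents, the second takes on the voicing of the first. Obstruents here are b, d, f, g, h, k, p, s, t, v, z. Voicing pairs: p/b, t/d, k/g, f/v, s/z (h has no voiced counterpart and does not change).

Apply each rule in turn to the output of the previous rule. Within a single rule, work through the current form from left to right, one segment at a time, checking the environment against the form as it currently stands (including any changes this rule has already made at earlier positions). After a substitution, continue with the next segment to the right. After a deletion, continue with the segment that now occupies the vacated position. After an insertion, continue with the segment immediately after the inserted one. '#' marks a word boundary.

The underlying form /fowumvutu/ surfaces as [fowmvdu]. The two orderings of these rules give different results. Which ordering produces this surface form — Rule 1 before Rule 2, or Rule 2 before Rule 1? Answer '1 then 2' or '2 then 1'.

1 then 2

Order 1 then 2:
  1 Syncope: [fowumvutu] → [fowmvtu]
  2 Progressive Voicing Assimilation: [fowmvtu] → [fowmvdu]
  result: [fowmvdu]
Order 2 then 1:
  2 Progressive Voicing Assimilation: no change — [fowumvutu]
  1 Syncope: [fowumvutu] → [fowmvtu]
  result: [fowmvtu]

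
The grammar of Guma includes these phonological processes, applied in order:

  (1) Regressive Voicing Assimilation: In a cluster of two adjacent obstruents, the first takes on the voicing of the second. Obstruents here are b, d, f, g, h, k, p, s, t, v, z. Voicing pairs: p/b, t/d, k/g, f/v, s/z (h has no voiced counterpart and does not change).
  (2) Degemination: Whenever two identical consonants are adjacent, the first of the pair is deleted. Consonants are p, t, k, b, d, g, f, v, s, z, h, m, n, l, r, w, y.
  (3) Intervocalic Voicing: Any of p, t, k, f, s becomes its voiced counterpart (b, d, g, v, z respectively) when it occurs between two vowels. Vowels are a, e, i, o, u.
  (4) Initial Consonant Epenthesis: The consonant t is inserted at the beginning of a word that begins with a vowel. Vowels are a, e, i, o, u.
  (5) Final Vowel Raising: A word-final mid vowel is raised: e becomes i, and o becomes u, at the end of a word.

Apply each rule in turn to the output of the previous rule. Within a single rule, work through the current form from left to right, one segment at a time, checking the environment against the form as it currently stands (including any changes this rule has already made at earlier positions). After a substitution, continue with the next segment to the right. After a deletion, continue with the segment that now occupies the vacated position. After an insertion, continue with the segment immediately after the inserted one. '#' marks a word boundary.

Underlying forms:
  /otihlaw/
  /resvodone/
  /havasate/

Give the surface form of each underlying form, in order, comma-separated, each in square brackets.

[todihlaw], [rezvodoni], [havazadi]

/otihlaw/:
  (1) Regressive Voicing Assimilation: no change — [otihlaw]
  (2) Degemination: no change — [otihlaw]
  (3) Intervocalic Voicing: [otihlaw] → [odihlaw]
  (4) Initial Consonant Epenthesis: [odihlaw] → [todihlaw]
  (5) Final Vowel Raising: no change — [todihlaw]
/resvodone/:
  (1) Regressive Voicing Assimilation: [resvodone] → [rezvodone]
  (2) Degemination: no change — [rezvodone]
  (3) Intervocalic Voicing: no change — [rezvodone]
  (4) Initial Consonant Epenthesis: no change — [rezvodone]
  (5) Final Vowel Raising: [rezvodone] → [rezvodoni]
/havasate/:
  (1) Regressive Voicing Assimilation: no change — [havasate]
  (2) Degemination: no change — [havasate]
  (3) Intervocalic Voicing: [havasate] → [havazade]
  (4) Initial Consonant Epenthesis: no change — [havazade]
  (5) Final Vowel Raising: [havazade] → [havazadi]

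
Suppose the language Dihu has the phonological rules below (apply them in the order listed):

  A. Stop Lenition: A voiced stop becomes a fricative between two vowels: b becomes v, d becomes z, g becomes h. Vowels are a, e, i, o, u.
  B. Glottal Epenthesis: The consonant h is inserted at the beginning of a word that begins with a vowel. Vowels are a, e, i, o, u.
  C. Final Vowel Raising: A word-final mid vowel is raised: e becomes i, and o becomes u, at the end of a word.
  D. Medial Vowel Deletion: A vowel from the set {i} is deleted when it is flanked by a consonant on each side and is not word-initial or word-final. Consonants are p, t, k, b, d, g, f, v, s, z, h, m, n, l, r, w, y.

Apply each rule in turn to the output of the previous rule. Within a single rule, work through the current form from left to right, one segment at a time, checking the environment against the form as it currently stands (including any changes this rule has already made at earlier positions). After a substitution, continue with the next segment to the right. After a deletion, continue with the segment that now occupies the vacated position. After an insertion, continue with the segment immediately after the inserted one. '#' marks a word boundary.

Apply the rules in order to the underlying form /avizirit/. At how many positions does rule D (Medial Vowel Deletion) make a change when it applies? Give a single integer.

A Stop Lenition: no change — [avizirit]
B Glottal Epenthesis: [avizirit] → [havizirit]
C Final Vowel Raising: no change — [havizirit]
D Medial Vowel Deletion: [havizirit] → [havzrt]
Rule D changed 3 position(s).

3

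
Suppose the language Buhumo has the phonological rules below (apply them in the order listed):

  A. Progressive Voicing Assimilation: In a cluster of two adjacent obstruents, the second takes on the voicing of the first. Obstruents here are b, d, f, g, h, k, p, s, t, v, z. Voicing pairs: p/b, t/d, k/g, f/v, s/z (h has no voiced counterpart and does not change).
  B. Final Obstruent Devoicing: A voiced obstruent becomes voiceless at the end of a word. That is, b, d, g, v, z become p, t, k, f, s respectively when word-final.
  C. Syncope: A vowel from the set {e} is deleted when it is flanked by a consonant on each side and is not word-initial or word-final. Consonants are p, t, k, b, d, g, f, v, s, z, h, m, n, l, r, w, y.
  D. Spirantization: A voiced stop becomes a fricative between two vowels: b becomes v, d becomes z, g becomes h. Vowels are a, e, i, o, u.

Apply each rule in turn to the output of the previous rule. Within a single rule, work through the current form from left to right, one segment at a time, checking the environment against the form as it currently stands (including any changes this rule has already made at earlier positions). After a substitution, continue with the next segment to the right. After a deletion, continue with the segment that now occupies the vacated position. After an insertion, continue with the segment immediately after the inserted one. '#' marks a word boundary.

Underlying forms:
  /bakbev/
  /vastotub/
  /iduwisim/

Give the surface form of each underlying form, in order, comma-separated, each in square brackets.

[bakpf], [vastotup], [izuwisim]

/bakbev/:
  A Progressive Voicing Assimilation: [bakbev] → [bakpev]
  B Final Obstruent Devoicing: [bakpev] → [bakpef]
  C Syncope: [bakpef] → [bakpf]
  D Spirantization: no change — [bakpf]
/vastotub/:
  A Progressive Voicing Assimilation: no change — [vastotub]
  B Final Obstruent Devoicing: [vastotub] → [vastotup]
  C Syncope: no change — [vastotup]
  D Spirantization: no change — [vastotup]
/iduwisim/:
  A Progressive Voicing Assimilation: no change — [iduwisim]
  B Final Obstruent Devoicing: no change — [iduwisim]
  C Syncope: no change — [iduwisim]
  D Spirantization: [iduwisim] → [izuwisim]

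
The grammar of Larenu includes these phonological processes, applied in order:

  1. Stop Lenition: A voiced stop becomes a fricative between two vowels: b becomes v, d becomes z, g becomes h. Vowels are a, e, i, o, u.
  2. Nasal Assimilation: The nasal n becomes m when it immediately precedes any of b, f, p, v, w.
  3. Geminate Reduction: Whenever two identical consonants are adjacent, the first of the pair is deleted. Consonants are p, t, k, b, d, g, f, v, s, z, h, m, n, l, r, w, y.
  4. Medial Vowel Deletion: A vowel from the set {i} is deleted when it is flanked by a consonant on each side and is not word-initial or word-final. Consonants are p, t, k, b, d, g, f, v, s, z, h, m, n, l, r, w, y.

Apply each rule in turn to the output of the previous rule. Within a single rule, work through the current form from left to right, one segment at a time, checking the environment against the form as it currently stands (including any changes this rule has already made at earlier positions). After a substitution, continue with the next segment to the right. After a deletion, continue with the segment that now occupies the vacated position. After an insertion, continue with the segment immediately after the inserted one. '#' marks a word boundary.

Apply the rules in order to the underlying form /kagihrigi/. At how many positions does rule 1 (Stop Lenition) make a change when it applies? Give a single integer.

2

1 Stop Lenition: [kagihrigi] → [kahihrihi]
2 Nasal Assimilation: no change — [kahihrihi]
3 Geminate Reduction: no change — [kahihrihi]
4 Medial Vowel Deletion: [kahihrihi] → [kahhrhi]
Rule 1 changed 2 position(s).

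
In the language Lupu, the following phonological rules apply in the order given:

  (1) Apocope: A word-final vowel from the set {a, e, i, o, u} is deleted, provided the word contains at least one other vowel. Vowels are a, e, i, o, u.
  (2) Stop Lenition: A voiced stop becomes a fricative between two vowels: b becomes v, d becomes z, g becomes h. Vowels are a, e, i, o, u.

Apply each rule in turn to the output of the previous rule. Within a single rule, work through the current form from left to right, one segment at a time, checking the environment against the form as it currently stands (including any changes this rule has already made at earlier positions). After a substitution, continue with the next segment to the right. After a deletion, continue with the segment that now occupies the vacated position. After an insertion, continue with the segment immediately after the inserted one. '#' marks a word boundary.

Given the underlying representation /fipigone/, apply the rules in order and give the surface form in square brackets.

(1) Apocope: [fipigone] → [fipigon]
(2) Stop Lenition: [fipigon] → [fipihon]

[fipihon]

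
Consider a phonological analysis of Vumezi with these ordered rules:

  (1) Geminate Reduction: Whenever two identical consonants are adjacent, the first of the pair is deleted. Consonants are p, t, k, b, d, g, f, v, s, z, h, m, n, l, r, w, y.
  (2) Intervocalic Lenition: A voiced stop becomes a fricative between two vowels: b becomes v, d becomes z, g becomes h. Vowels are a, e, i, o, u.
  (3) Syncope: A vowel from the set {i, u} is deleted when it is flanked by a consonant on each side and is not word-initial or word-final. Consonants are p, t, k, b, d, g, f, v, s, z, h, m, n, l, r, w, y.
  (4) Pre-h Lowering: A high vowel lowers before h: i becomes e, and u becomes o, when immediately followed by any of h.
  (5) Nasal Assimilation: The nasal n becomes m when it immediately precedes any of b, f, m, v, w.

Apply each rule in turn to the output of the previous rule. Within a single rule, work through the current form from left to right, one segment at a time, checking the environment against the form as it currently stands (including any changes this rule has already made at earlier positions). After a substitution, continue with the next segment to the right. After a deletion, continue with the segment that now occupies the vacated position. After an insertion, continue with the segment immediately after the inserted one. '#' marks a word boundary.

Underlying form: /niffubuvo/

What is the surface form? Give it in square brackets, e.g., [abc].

[mfvvo]

(1) Geminate Reduction: [niffubuvo] → [nifubuvo]
(2) Intervocalic Lenition: [nifubuvo] → [nifuvuvo]
(3) Syncope: [nifuvuvo] → [nfvvo]
(4) Pre-h Lowering: no change — [nfvvo]
(5) Nasal Assimilation: [nfvvo] → [mfvvo]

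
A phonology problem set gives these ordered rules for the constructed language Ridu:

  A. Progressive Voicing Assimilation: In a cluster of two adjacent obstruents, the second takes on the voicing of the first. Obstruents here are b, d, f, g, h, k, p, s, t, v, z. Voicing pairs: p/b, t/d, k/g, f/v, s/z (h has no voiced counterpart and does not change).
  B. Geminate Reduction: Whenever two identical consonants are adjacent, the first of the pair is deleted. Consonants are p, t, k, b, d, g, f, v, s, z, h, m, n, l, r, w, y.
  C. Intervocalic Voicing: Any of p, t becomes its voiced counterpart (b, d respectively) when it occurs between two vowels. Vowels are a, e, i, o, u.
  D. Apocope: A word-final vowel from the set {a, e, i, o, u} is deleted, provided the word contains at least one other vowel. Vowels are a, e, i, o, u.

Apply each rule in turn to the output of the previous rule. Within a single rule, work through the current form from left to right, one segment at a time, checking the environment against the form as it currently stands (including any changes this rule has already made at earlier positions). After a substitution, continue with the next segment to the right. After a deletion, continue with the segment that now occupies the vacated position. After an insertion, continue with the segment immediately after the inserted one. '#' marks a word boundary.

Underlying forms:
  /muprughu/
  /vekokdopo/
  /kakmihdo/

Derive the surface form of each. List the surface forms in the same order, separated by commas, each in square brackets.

/muprughu/:
  A Progressive Voicing Assimilation: no change — [muprughu]
  B Geminate Reduction: no change — [muprughu]
  C Intervocalic Voicing: no change — [muprughu]
  D Apocope: [muprughu] → [muprugh]
/vekokdopo/:
  A Progressive Voicing Assimilation: [vekokdopo] → [vekoktopo]
  B Geminate Reduction: no change — [vekoktopo]
  C Intervocalic Voicing: [vekoktopo] → [vekoktobo]
  D Apocope: [vekoktobo] → [vekoktob]
/kakmihdo/:
  A Progressive Voicing Assimilation: [kakmihdo] → [kakmihto]
  B Geminate Reduction: no change — [kakmihto]
  C Intervocalic Voicing: no change — [kakmihto]
  D Apocope: [kakmihto] → [kakmiht]

[muprugh], [vekoktob], [kakmiht]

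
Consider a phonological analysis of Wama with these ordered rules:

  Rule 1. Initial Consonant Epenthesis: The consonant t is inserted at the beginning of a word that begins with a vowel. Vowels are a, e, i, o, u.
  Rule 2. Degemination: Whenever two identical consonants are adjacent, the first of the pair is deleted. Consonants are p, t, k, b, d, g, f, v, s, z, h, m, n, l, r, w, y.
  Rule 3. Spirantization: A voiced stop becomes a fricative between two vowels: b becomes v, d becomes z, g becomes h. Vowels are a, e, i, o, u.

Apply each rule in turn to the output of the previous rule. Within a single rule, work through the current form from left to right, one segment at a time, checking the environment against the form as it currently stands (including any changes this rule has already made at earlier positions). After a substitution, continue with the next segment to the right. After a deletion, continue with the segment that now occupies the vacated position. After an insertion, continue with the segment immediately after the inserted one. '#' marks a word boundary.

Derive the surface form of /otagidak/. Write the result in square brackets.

Rule 1 Initial Consonant Epenthesis: [otagidak] → [totagidak]
Rule 2 Degemination: no change — [totagidak]
Rule 3 Spirantization: [totagidak] → [totahizak]

[totahizak]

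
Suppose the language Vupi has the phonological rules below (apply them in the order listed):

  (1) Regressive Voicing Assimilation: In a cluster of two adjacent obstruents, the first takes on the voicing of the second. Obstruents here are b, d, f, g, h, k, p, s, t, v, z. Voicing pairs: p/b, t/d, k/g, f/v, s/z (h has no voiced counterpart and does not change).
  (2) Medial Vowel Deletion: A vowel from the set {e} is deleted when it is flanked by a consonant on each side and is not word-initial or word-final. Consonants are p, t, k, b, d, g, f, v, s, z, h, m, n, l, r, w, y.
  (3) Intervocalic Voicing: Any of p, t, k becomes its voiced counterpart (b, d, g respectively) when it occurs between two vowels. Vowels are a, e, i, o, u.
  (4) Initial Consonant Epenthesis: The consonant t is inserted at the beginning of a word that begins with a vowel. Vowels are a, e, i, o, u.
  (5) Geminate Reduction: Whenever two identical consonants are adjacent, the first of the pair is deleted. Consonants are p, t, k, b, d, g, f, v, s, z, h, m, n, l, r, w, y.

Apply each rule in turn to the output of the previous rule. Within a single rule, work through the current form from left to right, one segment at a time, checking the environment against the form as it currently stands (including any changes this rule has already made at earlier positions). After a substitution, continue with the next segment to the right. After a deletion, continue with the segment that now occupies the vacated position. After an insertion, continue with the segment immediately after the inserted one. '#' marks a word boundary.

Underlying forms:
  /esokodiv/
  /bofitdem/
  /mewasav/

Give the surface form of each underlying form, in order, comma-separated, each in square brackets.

[tesogodiv], [bofidm], [mwasav]

/esokodiv/:
  (1) Regressive Voicing Assimilation: no change — [esokodiv]
  (2) Medial Vowel Deletion: no change — [esokodiv]
  (3) Intervocalic Voicing: [esokodiv] → [esogodiv]
  (4) Initial Consonant Epenthesis: [esogodiv] → [tesogodiv]
  (5) Geminate Reduction: no change — [tesogodiv]
/bofitdem/:
  (1) Regressive Voicing Assimilation: [bofitdem] → [bofiddem]
  (2) Medial Vowel Deletion: [bofiddem] → [bofiddm]
  (3) Intervocalic Voicing: no change — [bofiddm]
  (4) Initial Consonant Epenthesis: no change — [bofiddm]
  (5) Geminate Reduction: [bofiddm] → [bofidm]
/mewasav/:
  (1) Regressive Voicing Assimilation: no change — [mewasav]
  (2) Medial Vowel Deletion: [mewasav] → [mwasav]
  (3) Intervocalic Voicing: no change — [mwasav]
  (4) Initial Consonant Epenthesis: no change — [mwasav]
  (5) Geminate Reduction: no change — [mwasav]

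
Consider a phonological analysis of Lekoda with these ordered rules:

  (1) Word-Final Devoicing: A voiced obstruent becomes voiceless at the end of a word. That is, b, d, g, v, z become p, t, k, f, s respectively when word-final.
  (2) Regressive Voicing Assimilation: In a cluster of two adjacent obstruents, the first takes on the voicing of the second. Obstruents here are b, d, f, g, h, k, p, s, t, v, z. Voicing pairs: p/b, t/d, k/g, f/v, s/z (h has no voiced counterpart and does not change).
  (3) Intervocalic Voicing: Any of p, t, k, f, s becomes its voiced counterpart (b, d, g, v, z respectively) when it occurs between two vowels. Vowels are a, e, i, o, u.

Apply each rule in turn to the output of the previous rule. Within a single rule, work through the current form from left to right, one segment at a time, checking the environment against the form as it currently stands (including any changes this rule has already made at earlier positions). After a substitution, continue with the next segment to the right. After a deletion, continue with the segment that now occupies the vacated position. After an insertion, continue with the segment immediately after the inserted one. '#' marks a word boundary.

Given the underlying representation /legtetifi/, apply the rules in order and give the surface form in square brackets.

[lektedivi]

(1) Word-Final Devoicing: no change — [legtetifi]
(2) Regressive Voicing Assimilation: [legtetifi] → [lektetifi]
(3) Intervocalic Voicing: [lektetifi] → [lektedivi]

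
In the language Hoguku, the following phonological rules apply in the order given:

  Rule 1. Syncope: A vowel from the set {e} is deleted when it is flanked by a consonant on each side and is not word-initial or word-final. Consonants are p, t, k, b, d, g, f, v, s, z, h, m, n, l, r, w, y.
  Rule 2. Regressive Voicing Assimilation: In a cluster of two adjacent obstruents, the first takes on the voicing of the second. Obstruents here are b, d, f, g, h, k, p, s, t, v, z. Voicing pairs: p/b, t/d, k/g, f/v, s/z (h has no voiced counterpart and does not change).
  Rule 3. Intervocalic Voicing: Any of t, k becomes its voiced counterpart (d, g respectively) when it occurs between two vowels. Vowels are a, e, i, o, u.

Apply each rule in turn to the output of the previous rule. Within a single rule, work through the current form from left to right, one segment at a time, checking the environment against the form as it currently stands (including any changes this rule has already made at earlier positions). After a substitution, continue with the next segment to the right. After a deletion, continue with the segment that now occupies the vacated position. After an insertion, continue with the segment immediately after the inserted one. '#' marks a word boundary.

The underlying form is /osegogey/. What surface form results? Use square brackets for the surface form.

[ozgogy]

Rule 1 Syncope: [osegogey] → [osgogy]
Rule 2 Regressive Voicing Assimilation: [osgogy] → [ozgogy]
Rule 3 Intervocalic Voicing: no change — [ozgogy]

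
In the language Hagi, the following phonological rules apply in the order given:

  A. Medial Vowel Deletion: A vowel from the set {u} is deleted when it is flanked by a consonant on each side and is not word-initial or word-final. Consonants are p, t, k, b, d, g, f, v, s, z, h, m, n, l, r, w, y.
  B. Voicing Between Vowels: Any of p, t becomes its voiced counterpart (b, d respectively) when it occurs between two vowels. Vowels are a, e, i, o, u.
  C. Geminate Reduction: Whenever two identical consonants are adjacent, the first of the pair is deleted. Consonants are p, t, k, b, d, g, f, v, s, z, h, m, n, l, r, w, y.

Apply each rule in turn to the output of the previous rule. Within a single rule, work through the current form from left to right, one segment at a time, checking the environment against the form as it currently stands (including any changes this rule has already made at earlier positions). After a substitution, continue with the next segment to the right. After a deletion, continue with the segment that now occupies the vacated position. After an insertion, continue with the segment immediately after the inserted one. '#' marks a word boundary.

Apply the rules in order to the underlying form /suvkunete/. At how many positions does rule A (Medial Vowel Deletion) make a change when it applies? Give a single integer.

2

A Medial Vowel Deletion: [suvkunete] → [svknete]
B Voicing Between Vowels: [svknete] → [svknede]
C Geminate Reduction: no change — [svknede]
Rule A changed 2 position(s).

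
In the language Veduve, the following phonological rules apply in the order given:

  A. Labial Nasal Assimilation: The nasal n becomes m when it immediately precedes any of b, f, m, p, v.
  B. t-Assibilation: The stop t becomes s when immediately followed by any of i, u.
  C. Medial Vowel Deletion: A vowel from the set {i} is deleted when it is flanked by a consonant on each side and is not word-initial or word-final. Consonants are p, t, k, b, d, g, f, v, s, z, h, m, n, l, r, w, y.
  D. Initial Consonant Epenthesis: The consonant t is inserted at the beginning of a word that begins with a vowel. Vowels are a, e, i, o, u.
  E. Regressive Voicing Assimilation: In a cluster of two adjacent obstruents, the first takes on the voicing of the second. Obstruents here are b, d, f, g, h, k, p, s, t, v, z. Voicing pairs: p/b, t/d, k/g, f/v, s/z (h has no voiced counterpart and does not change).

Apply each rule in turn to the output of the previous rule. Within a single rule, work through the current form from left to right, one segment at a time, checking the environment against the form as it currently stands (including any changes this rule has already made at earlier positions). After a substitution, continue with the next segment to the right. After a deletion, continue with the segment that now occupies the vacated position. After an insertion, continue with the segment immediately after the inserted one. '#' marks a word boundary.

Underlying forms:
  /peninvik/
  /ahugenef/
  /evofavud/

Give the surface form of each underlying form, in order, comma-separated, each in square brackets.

/peninvik/:
  A Labial Nasal Assimilation: [peninvik] → [penimvik]
  B t-Assibilation: no change — [penimvik]
  C Medial Vowel Deletion: [penimvik] → [penmvk]
  D Initial Consonant Epenthesis: no change — [penmvk]
  E Regressive Voicing Assimilation: [penmvk] → [penmfk]
/ahugenef/:
  A Labial Nasal Assimilation: no change — [ahugenef]
  B t-Assibilation: no change — [ahugenef]
  C Medial Vowel Deletion: no change — [ahugenef]
  D Initial Consonant Epenthesis: [ahugenef] → [tahugenef]
  E Regressive Voicing Assimilation: no change — [tahugenef]
/evofavud/:
  A Labial Nasal Assimilation: no change — [evofavud]
  B t-Assibilation: no change — [evofavud]
  C Medial Vowel Deletion: no change — [evofavud]
  D Initial Consonant Epenthesis: [evofavud] → [tevofavud]
  E Regressive Voicing Assimilation: no change — [tevofavud]

[penmfk], [tahugenef], [tevofavud]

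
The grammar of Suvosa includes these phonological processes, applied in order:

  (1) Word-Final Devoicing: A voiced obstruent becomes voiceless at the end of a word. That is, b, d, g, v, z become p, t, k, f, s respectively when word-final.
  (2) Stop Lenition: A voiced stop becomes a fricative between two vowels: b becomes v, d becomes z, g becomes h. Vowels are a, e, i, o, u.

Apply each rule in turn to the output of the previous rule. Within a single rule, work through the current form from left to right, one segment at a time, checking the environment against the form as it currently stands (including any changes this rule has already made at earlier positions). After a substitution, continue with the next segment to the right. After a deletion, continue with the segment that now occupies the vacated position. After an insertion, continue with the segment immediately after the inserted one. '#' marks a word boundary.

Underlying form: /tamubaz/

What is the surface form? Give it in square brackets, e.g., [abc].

(1) Word-Final Devoicing: [tamubaz] → [tamubas]
(2) Stop Lenition: [tamubas] → [tamuvas]

[tamuvas]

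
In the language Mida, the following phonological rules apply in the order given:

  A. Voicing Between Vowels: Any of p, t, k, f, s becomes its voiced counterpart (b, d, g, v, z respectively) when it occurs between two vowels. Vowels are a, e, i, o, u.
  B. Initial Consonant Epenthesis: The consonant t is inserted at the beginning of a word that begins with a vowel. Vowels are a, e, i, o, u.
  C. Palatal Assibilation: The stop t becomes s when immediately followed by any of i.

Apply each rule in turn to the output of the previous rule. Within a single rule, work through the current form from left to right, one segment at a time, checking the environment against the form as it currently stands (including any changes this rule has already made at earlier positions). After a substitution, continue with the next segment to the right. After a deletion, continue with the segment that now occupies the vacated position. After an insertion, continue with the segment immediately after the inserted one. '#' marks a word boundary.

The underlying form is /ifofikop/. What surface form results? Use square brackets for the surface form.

A Voicing Between Vowels: [ifofikop] → [ivovigop]
B Initial Consonant Epenthesis: [ivovigop] → [tivovigop]
C Palatal Assibilation: [tivovigop] → [sivovigop]

[sivovigop]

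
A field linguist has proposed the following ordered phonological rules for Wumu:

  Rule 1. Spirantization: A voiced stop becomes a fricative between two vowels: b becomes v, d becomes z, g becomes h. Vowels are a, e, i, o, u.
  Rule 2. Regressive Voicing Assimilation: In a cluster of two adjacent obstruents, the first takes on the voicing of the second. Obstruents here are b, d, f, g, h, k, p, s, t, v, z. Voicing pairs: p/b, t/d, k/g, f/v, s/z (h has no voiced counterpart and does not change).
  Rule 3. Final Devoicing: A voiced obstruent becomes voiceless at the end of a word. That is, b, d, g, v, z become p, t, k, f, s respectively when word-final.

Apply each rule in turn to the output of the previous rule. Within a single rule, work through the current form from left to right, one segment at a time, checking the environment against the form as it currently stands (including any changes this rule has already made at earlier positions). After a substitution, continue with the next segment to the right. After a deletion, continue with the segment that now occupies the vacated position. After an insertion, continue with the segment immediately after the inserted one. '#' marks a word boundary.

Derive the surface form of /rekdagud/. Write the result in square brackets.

Rule 1 Spirantization: [rekdagud] → [rekdahud]
Rule 2 Regressive Voicing Assimilation: [rekdahud] → [regdahud]
Rule 3 Final Devoicing: [regdahud] → [regdahut]

[regdahut]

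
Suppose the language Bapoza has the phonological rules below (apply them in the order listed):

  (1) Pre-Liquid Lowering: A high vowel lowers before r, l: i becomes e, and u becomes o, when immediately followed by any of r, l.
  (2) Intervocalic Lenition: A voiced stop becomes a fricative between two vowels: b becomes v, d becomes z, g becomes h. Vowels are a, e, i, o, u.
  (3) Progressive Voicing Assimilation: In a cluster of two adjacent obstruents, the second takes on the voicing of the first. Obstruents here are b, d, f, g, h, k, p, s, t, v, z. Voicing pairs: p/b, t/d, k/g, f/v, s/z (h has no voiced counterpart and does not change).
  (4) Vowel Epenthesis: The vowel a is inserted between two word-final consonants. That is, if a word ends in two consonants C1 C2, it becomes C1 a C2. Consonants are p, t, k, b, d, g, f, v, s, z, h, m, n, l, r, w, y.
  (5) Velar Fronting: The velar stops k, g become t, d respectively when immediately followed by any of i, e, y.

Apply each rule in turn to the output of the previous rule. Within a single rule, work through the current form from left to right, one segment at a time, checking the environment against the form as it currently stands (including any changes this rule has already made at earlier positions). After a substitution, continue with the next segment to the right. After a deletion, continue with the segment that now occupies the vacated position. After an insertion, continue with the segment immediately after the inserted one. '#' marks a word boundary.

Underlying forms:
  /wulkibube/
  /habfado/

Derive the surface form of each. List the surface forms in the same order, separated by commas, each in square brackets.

/wulkibube/:
  (1) Pre-Liquid Lowering: [wulkibube] → [wolkibube]
  (2) Intervocalic Lenition: [wolkibube] → [wolkivuve]
  (3) Progressive Voicing Assimilation: no change — [wolkivuve]
  (4) Vowel Epenthesis: no change — [wolkivuve]
  (5) Velar Fronting: [wolkivuve] → [woltivuve]
/habfado/:
  (1) Pre-Liquid Lowering: no change — [habfado]
  (2) Intervocalic Lenition: [habfado] → [habfazo]
  (3) Progressive Voicing Assimilation: [habfazo] → [habvazo]
  (4) Vowel Epenthesis: no change — [habvazo]
  (5) Velar Fronting: no change — [habvazo]

[woltivuve], [habvazo]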